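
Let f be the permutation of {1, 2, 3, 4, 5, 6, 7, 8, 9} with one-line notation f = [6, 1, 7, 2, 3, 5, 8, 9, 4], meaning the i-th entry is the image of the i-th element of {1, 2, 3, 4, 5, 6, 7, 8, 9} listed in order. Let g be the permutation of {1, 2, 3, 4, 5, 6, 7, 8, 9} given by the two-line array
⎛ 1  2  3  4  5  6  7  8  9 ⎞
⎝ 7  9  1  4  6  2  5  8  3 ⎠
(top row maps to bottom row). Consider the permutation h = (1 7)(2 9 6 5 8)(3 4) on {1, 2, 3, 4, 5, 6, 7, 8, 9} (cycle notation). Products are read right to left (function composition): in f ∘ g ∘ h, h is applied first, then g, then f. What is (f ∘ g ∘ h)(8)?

(f ∘ g ∘ h)(8) = f(g(h(8))). h(8) = 2, then g(2) = 9, then f(9) = 4, so the result is 4.

4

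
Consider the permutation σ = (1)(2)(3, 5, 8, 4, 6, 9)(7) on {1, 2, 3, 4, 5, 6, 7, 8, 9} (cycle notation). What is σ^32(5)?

5 lies in the 6-cycle (3, 5, 8, 4, 6, 9).
On a 6-cycle, σ^6 is the identity, so σ^32 = σ^2 there (32 ≡ 2 mod 6).
Advancing 2 steps from 5: 5 → 8 → 4.

4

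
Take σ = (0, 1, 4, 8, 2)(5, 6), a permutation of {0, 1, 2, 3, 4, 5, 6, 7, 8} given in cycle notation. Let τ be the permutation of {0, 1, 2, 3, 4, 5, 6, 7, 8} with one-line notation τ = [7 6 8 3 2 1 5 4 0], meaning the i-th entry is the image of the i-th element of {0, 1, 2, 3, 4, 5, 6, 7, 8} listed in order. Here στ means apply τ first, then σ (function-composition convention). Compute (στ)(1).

First apply τ: τ(1) = 6, then σ(6) = 5. Thus (στ)(1) = 5.

5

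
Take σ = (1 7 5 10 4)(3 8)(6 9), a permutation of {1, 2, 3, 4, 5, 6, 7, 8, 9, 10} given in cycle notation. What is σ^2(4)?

4 lies in the 5-cycle (1 7 5 10 4).
Stepping 2 places around the cycle: 4 → 1 → 7.

7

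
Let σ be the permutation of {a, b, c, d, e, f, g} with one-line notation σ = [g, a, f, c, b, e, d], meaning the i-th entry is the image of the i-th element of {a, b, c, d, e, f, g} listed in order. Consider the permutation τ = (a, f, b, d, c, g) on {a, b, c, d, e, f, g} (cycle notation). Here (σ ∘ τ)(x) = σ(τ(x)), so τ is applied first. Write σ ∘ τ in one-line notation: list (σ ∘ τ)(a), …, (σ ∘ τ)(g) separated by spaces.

e c d f b a g

Chase each element through τ then σ: a → f → e; b → d → c; c → g → d; d → c → f; e → e → b; f → b → a; g → a → g.
So σ ∘ τ in one-line form is e c d f b a g.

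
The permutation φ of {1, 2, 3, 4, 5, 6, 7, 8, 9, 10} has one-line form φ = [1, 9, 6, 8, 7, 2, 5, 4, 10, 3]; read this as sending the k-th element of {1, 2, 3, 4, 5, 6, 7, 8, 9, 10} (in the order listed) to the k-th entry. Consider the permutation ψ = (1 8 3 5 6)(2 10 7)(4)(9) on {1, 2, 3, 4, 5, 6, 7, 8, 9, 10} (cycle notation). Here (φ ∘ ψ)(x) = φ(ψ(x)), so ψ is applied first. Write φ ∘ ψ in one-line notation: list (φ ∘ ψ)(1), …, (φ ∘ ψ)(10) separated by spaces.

4 3 7 8 2 1 9 6 10 5

For each element, apply ψ then φ: 1 → 8 → 4; 2 → 10 → 3; 3 → 5 → 7; 4 → 4 → 8; 5 → 6 → 2; 6 → 1 → 1; 7 → 2 → 9; 8 → 3 → 6; 9 → 9 → 10; 10 → 7 → 5.
So φ ∘ ψ in one-line form is 4 3 7 8 2 1 9 6 10 5.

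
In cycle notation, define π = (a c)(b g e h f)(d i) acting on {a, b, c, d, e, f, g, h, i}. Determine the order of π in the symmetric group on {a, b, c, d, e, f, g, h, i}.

The disjoint cycles have lengths 5, 2, 2.
The order of π is the least common multiple of its cycle lengths: lcm(5, 2, 2) = 10.

10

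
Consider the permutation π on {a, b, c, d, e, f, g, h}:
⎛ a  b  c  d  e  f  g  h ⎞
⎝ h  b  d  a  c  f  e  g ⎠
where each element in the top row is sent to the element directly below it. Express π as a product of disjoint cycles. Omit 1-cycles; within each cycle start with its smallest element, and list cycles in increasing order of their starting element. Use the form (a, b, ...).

Start at a and follow images: a → h → g → e → c → d → a, giving the cycle (a, h, g, e, c, d).
Repeating from the next unused element and collecting all non-trivial cycles gives (a, h, g, e, c, d).

(a, h, g, e, c, d)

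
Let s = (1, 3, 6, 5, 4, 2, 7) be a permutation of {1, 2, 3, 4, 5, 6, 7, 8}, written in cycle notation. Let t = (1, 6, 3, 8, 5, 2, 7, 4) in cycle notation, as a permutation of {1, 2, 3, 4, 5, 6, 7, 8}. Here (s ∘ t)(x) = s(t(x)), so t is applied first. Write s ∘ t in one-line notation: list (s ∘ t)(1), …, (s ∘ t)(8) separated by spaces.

5 1 8 3 7 6 2 4

(s ∘ t)(x) = s(t(x)). Computing each image: s(t(1)) = s(6) = 5, s(t(2)) = s(7) = 1, s(t(3)) = s(8) = 8, s(t(4)) = s(1) = 3, s(t(5)) = s(2) = 7, s(t(6)) = s(3) = 6, s(t(7)) = s(4) = 2, s(t(8)) = s(5) = 4.
Hence s ∘ t = [5 1 8 3 7 6 2 4].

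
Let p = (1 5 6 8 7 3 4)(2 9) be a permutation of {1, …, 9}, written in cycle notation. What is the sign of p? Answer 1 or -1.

-1

The cycle lengths are 7, 2.
A cycle of length ℓ contributes ℓ−1 transpositions, so p is a product of 6 + 1 = 7 transpositions — odd.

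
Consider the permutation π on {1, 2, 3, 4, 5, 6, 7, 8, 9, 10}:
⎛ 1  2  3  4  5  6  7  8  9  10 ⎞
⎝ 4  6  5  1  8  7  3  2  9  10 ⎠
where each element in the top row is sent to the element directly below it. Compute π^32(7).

Tracing 7 → 3 → … returns to 7 after 6 steps, so 7 lies in a 6-cycle (2, 6, 7, 3, 5, 8).
Since the cycle has length 6, π^32 acts on it the same as π^2 (32 mod 6 = 2).
Advancing 2 steps from 7: 7 → 3 → 5.

5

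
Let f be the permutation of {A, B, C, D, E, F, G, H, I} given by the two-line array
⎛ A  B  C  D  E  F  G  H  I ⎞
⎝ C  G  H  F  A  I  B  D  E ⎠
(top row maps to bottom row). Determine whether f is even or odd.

odd

In disjoint-cycle form the cycle lengths are 7, 2.
A cycle of length ℓ contributes ℓ−1 transpositions, so f is a product of 6 + 1 = 7 transpositions — odd.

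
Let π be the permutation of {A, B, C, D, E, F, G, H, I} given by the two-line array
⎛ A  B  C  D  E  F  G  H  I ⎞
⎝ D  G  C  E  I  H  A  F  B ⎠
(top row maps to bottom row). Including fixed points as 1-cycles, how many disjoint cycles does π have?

3

The cycle decomposition is (A, D, E, I, B, G)(C)(F, H), which has 3 cycles (counting 1-cycles).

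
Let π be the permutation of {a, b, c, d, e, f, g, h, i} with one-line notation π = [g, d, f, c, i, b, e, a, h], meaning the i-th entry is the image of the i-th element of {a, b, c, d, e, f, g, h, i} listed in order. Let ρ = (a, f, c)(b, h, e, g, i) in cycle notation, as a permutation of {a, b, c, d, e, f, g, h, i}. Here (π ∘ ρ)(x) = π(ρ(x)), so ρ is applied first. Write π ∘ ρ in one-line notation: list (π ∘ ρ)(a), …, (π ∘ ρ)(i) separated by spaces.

(π ∘ ρ)(x) = π(ρ(x)). Computing each image: π(ρ(a)) = π(f) = b, π(ρ(b)) = π(h) = a, π(ρ(c)) = π(a) = g, π(ρ(d)) = π(d) = c, π(ρ(e)) = π(g) = e, π(ρ(f)) = π(c) = f, π(ρ(g)) = π(i) = h, π(ρ(h)) = π(e) = i, π(ρ(i)) = π(b) = d.
Hence π ∘ ρ = [b a g c e f h i d].

b a g c e f h i d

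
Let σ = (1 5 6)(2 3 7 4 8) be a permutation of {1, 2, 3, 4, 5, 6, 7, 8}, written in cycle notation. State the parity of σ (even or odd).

even

The cycle lengths are 5, 3.
A cycle of length ℓ contributes ℓ−1 transpositions, so σ is a product of 4 + 2 = 6 transpositions — even.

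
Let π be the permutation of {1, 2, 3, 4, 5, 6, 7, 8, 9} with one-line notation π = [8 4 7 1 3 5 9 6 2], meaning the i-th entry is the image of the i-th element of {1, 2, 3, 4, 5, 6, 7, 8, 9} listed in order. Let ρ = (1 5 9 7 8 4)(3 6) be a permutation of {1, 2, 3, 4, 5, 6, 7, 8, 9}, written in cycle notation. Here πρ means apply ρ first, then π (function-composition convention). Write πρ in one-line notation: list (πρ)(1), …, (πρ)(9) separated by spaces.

(πρ)(x) = π(ρ(x)). Computing each image: π(ρ(1)) = π(5) = 3, π(ρ(2)) = π(2) = 4, π(ρ(3)) = π(6) = 5, π(ρ(4)) = π(1) = 8, π(ρ(5)) = π(9) = 2, π(ρ(6)) = π(3) = 7, π(ρ(7)) = π(8) = 6, π(ρ(8)) = π(4) = 1, π(ρ(9)) = π(7) = 9.
Hence πρ = [3 4 5 8 2 7 6 1 9].

3 4 5 8 2 7 6 1 9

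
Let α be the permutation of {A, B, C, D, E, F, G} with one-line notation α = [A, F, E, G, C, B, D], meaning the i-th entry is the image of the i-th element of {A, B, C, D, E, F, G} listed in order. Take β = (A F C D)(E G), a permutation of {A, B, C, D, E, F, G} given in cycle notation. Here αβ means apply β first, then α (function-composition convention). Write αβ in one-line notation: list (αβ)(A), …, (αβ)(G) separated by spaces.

Chase each element through β then α: A → F → B; B → B → F; C → D → G; D → A → A; E → G → D; F → C → E; G → E → C.
Collecting the images, αβ = [B F G A D E C].

B F G A D E C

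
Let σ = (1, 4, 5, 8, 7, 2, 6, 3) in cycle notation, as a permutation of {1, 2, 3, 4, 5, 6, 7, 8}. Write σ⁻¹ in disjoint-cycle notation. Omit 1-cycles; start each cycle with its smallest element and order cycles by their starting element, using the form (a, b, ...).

(1, 3, 6, 2, 7, 8, 5, 4)

Inverting a permutation written in cycle notation just reverses the order within every cycle.
Reversing each cycle of σ and rotating so the smallest element leads gives (1, 3, 6, 2, 7, 8, 5, 4).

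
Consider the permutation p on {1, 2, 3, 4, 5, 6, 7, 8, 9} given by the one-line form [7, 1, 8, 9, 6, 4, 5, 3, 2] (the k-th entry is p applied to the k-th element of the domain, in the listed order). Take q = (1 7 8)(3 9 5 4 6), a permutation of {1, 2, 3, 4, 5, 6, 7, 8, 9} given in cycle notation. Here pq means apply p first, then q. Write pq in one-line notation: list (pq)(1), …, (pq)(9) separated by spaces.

Chase each element through p then q: 1 → 7 → 8; 2 → 1 → 7; 3 → 8 → 1; 4 → 9 → 5; 5 → 6 → 3; 6 → 4 → 6; 7 → 5 → 4; 8 → 3 → 9; 9 → 2 → 2.
So pq in one-line form is 8 7 1 5 3 6 4 9 2.

8 7 1 5 3 6 4 9 2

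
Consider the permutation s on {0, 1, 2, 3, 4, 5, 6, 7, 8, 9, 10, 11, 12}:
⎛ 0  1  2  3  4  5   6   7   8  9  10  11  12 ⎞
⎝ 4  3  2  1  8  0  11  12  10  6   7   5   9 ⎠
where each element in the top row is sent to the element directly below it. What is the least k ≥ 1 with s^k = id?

10

Decomposing into disjoint cycles gives cycle lengths 10, 2, 1.
Since disjoint cycles commute, ord(s) = lcm(10, 2) = 10.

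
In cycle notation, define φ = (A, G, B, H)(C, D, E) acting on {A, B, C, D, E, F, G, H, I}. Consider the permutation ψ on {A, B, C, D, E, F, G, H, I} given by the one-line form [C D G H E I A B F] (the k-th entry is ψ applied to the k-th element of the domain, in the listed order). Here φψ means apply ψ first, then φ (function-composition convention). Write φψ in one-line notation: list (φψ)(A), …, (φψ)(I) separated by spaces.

D E B A C I G H F

For each element, apply ψ then φ: A → C → D; B → D → E; C → G → B; D → H → A; E → E → C; F → I → I; G → A → G; H → B → H; I → F → F.
So φψ in one-line form is D E B A C I G H F.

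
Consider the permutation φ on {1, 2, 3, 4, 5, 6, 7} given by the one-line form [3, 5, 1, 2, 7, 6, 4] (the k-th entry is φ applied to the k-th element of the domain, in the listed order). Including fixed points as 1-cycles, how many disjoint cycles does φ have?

The cycle decomposition is (1 3)(2 5 7 4)(6), which has 3 cycles (counting 1-cycles).

3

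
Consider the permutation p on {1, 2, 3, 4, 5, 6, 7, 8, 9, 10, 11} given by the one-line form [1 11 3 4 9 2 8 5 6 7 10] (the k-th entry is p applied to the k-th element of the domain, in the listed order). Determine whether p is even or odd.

odd

In disjoint-cycle form the cycle lengths are 8, 1, 1, 1.
A cycle is odd iff its length is even; p has 1 even-length cycle, so sgn(p) = (−1)^1 and p is odd.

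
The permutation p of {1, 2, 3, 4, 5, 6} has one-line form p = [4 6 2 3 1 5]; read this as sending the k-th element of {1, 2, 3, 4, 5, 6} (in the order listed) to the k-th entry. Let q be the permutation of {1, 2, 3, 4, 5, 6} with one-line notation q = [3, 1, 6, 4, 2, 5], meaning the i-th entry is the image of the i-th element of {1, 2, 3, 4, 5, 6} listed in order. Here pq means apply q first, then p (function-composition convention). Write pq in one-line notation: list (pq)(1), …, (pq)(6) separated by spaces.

For each element, apply q then p: 1 → 3 → 2; 2 → 1 → 4; 3 → 6 → 5; 4 → 4 → 3; 5 → 2 → 6; 6 → 5 → 1.
So pq in one-line form is 2 4 5 3 6 1.

2 4 5 3 6 1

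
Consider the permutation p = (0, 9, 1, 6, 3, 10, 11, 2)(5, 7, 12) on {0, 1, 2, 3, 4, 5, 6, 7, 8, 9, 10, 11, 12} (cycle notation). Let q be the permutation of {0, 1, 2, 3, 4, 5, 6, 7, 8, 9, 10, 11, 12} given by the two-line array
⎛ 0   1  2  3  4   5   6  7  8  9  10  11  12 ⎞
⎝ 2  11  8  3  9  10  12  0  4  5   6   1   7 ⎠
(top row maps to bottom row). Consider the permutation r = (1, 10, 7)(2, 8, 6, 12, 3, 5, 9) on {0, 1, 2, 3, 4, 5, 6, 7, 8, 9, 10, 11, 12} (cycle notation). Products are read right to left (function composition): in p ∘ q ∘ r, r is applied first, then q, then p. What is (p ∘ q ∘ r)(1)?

Apply the permutations in order: r(1) = 10, then q(10) = 6, then p(6) = 3. So (p ∘ q ∘ r)(1) = 3.

3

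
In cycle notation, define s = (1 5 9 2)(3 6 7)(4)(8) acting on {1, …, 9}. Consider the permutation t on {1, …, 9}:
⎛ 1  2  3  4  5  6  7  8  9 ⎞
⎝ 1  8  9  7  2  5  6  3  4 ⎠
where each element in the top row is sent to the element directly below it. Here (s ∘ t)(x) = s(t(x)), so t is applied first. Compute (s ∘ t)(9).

First apply t: t(9) = 4, then s(4) = 4. Thus (s ∘ t)(9) = 4.

4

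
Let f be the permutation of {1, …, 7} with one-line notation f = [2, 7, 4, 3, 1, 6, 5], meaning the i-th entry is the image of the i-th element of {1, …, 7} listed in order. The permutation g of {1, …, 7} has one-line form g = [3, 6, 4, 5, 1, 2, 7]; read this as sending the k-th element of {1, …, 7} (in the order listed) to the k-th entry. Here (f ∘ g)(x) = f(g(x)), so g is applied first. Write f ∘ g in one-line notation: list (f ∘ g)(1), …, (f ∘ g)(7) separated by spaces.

Chase each element through g then f: 1 → 3 → 4; 2 → 6 → 6; 3 → 4 → 3; 4 → 5 → 1; 5 → 1 → 2; 6 → 2 → 7; 7 → 7 → 5.
So f ∘ g in one-line form is 4 6 3 1 2 7 5.

4 6 3 1 2 7 5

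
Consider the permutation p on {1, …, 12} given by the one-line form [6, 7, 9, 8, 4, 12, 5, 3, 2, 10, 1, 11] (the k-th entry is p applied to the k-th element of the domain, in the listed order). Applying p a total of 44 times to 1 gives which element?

1

Tracing 1 → 6 → … returns to 1 after 4 steps, so 1 lies in a 4-cycle (1 6 12 11).
On a 4-cycle, p^4 is the identity, so p^44 = p^0 there (44 ≡ 0 mod 4).
So p^44(1) = 1.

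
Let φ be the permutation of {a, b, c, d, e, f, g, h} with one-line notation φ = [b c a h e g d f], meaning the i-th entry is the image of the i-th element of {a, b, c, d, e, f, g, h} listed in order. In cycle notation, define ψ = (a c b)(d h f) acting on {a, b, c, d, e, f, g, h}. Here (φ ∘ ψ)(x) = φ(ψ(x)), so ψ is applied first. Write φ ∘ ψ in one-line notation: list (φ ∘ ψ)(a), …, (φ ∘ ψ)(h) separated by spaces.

a b c f e h d g

For each element, apply ψ then φ: a → c → a; b → a → b; c → b → c; d → h → f; e → e → e; f → d → h; g → g → d; h → f → g.
So φ ∘ ψ in one-line form is a b c f e h d g.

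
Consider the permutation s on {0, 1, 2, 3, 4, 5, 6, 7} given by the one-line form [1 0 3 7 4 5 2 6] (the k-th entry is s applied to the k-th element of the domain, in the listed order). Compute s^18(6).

3

Tracing 6 → 2 → … returns to 6 after 4 steps, so 6 lies in a 4-cycle (2 3 7 6).
Powers repeat with period 4 on this cycle, and 18 mod 4 = 2, so s^18(6) = s^2(6).
Advancing 2 steps from 6: 6 → 2 → 3.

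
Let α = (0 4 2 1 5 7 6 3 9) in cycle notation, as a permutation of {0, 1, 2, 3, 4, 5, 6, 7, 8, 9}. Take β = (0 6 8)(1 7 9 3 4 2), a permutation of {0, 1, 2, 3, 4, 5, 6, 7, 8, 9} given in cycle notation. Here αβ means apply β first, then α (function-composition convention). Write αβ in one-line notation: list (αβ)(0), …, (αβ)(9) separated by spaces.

3 6 5 2 1 7 8 0 4 9

(αβ)(x) = α(β(x)). Computing each image: α(β(0)) = α(6) = 3, α(β(1)) = α(7) = 6, α(β(2)) = α(1) = 5, α(β(3)) = α(4) = 2, α(β(4)) = α(2) = 1, α(β(5)) = α(5) = 7, α(β(6)) = α(8) = 8, α(β(7)) = α(9) = 0, α(β(8)) = α(0) = 4, α(β(9)) = α(3) = 9.
Hence αβ = [3 6 5 2 1 7 8 0 4 9].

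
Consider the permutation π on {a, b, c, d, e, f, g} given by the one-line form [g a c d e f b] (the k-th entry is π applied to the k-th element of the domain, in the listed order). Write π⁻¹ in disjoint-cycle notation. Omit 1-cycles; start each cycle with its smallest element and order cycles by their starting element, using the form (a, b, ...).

The cycle decomposition of π is (a, g, b).
Reversing each cycle (and rotating so the smallest element leads) gives π⁻¹ = (a, b, g).

(a, b, g)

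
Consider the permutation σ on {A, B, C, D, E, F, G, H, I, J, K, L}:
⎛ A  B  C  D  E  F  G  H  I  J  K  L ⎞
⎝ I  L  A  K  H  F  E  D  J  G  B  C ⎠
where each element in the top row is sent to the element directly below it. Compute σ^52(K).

Tracing K → B → … returns to K after 11 steps, so K lies in an 11-cycle (A I J G E H D K B L C).
On an 11-cycle, σ^11 is the identity, so σ^52 = σ^8 there (52 ≡ 8 mod 11).
Stepping 8 places around the cycle: K → B → L → C → A → I → J → G → E.

E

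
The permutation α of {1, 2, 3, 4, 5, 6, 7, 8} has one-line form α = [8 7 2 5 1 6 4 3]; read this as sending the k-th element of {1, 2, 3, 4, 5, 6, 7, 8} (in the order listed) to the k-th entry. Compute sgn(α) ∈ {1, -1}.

1

In disjoint-cycle form the cycle lengths are 7, 1.
A cycle of length ℓ contributes ℓ−1 transpositions, so α is a product of 6 transpositions — even.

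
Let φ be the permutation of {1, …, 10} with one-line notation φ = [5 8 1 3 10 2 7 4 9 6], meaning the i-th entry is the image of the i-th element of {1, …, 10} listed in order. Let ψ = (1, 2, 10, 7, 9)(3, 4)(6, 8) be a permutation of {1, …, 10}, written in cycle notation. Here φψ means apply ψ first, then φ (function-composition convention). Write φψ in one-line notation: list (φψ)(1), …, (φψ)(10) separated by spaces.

Chase each element through ψ then φ: 1 → 2 → 8; 2 → 10 → 6; 3 → 4 → 3; 4 → 3 → 1; 5 → 5 → 10; 6 → 8 → 4; 7 → 9 → 9; 8 → 6 → 2; 9 → 1 → 5; 10 → 7 → 7.
Collecting the images, φψ = [8 6 3 1 10 4 9 2 5 7].

8 6 3 1 10 4 9 2 5 7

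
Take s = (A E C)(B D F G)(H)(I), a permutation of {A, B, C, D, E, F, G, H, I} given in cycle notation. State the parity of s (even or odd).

The cycle lengths are 4, 3, 1, 1.
A cycle is odd iff its length is even; s has 1 even-length cycle, so sgn(s) = (−1)^1 and s is odd.

odd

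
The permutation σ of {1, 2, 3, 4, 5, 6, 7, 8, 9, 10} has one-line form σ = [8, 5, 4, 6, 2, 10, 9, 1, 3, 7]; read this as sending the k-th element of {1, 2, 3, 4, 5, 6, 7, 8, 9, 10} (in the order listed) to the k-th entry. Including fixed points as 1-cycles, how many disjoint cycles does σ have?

3

The cycle decomposition is (1, 8)(2, 5)(3, 4, 6, 10, 7, 9), which has 3 cycles (counting 1-cycles).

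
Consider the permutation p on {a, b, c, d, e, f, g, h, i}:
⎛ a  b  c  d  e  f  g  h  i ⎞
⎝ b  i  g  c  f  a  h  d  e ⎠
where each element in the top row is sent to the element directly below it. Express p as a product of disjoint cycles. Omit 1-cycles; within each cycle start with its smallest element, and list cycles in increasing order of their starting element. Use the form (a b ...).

From a: a → b → i → e → f → a, closing the cycle (a b i e f).
Continuing from each remaining unvisited element yields (a b i e f)(c g h d).

(a b i e f)(c g h d)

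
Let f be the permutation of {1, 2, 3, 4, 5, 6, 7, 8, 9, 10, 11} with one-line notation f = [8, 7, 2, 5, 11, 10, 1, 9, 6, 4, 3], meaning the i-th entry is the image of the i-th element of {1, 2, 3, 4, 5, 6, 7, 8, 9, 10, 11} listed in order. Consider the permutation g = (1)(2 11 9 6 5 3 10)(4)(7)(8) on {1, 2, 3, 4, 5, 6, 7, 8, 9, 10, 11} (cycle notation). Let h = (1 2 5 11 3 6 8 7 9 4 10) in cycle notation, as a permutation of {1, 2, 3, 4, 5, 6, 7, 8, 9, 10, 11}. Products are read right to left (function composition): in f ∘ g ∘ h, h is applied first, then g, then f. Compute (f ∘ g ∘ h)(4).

Apply the permutations in order: h(4) = 10, then g(10) = 2, then f(2) = 7. So (f ∘ g ∘ h)(4) = 7.

7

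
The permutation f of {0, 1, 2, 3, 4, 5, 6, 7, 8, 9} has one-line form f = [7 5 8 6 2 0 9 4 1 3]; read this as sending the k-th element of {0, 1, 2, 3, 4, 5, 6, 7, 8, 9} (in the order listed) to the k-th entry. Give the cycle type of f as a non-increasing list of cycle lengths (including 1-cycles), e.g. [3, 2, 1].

[7, 3]

The disjoint cycles are (0, 7, 4, 2, 8, 1, 5)(3, 6, 9), with lengths 7, 3 in non-increasing order.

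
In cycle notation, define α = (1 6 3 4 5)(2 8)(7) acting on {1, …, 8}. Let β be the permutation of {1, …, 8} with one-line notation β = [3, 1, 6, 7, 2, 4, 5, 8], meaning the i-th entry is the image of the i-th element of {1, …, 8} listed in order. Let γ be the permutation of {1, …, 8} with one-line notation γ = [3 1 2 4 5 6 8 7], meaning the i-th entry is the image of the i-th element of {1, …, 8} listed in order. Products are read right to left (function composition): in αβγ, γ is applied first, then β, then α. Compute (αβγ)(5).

8

Chase 5: γ(5) = 5; β(5) = 2; α(2) = 8. Hence (αβγ)(5) = 8.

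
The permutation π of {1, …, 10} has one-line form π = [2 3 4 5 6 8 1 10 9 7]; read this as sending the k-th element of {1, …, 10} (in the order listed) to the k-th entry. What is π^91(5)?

Tracing 5 → 6 → … returns to 5 after 9 steps, so 5 lies in a 9-cycle (1, 2, 3, 4, 5, 6, 8, 10, 7).
Since the cycle has length 9, π^91 acts on it the same as π^1 (91 mod 9 = 1).
Advancing 1 step from 5: 5 → 6.

6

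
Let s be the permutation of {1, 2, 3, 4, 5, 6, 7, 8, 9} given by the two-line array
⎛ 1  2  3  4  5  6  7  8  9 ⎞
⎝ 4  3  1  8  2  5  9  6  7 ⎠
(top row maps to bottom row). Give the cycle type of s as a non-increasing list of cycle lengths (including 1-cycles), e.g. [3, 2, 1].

[7, 2]

The disjoint cycles are (1 4 8 6 5 2 3)(7 9), with lengths 7, 2 in non-increasing order.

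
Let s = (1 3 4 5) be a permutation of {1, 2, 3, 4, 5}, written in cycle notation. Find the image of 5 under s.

1

Within (1 3 4 5), 5 ↦ 1.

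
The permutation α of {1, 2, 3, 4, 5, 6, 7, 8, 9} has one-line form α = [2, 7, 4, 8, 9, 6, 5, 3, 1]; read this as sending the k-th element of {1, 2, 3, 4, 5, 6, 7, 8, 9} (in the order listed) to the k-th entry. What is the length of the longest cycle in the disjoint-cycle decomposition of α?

5

Decomposing into disjoint cycles gives (1 2 7 5 9)(3 4 8); the longest has length 5.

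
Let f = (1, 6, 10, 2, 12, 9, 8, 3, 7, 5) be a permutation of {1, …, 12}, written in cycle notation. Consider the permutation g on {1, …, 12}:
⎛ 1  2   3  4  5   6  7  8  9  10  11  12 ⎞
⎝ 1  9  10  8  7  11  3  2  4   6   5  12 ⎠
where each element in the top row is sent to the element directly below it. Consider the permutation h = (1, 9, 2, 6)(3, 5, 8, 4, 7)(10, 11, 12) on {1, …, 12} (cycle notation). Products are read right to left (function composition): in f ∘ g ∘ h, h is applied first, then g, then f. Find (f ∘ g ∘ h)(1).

4

(f ∘ g ∘ h)(1) = f(g(h(1))). h(1) = 9, then g(9) = 4, then f(4) = 4, so the result is 4.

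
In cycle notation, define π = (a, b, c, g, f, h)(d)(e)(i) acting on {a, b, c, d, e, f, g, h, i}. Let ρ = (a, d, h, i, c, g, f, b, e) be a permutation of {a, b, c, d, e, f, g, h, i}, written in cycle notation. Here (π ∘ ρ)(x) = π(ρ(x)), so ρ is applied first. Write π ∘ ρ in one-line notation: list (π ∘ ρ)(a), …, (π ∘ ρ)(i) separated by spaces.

d e f a b c h i g

Chase each element through ρ then π: a → d → d; b → e → e; c → g → f; d → h → a; e → a → b; f → b → c; g → f → h; h → i → i; i → c → g.
So π ∘ ρ in one-line form is d e f a b c h i g.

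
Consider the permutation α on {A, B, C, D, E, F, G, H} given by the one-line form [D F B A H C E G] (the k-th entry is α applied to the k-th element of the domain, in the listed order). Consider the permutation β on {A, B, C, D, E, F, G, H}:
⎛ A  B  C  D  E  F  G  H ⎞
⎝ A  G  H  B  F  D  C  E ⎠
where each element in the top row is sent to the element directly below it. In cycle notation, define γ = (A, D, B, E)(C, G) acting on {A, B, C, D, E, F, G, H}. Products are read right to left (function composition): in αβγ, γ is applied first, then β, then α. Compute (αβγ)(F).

A

Apply the permutations in order: γ(F) = F, then β(F) = D, then α(D) = A. So (αβγ)(F) = A.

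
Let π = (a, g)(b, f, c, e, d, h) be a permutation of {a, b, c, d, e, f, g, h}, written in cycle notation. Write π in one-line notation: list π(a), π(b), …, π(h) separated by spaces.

g f e h d c a b

Each element maps to the next entry in its cycle (wrapping to the front): a↦g, b↦f, c↦e, d↦h, e↦d, f↦c, g↦a, h↦b.
Listing these in domain order gives g f e h d c a b.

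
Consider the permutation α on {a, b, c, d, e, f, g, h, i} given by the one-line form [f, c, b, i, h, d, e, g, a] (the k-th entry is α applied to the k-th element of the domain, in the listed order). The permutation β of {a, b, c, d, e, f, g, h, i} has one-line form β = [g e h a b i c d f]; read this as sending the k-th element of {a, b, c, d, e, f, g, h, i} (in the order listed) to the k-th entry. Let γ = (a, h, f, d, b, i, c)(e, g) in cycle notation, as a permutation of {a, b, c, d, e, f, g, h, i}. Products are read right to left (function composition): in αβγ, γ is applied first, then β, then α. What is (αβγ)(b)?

d

(αβγ)(b) = α(β(γ(b))). γ(b) = i, then β(i) = f, then α(f) = d, so the result is d.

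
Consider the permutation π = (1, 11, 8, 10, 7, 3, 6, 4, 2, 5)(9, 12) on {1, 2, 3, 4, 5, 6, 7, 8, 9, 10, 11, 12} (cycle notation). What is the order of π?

The cycle type of π is (10, 2).
The order of π is the least common multiple of its cycle lengths: lcm(10, 2) = 10.

10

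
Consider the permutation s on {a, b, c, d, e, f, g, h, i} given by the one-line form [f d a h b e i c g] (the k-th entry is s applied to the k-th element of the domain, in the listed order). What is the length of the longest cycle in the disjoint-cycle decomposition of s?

7

Decomposing into disjoint cycles gives (a, f, e, b, d, h, c)(g, i); the longest has length 7.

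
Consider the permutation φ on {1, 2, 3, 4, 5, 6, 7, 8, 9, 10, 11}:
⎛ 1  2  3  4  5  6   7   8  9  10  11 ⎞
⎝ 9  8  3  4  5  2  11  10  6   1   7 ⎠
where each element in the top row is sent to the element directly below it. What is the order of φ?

Writing φ as disjoint cycles, the cycle lengths are 6, 2, 1, 1, 1.
Since disjoint cycles commute, ord(φ) = lcm(6, 2) = 6.

6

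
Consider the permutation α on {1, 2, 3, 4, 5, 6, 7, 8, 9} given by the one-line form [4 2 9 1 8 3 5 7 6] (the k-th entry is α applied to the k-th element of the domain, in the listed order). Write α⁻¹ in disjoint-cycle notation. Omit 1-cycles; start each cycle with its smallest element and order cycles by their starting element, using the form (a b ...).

(1 4)(3 6 9)(5 7 8)

First write α in disjoint cycles: (1 4)(3 9 6)(5 8 7).
The inverse reverses every cycle; in canonical form, α⁻¹ = (1 4)(3 6 9)(5 7 8).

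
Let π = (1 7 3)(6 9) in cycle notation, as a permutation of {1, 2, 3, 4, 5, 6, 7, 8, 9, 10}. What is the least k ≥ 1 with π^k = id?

The disjoint cycles have lengths 3, 2, 1, 1, 1, 1, 1.
Since disjoint cycles commute, ord(π) = lcm(3, 2) = 6.

6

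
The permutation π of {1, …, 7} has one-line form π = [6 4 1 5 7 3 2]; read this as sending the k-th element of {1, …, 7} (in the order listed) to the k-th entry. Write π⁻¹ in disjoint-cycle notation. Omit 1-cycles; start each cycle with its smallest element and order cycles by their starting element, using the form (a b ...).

The cycle decomposition of π is (1 6 3)(2 4 5 7).
The inverse reverses every cycle; in canonical form, π⁻¹ = (1 3 6)(2 7 5 4).

(1 3 6)(2 7 5 4)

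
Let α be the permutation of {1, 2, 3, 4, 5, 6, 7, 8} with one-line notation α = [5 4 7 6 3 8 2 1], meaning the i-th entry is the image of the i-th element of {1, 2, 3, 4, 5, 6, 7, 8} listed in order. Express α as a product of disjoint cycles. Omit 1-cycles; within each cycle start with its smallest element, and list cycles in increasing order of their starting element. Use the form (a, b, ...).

(1, 5, 3, 7, 2, 4, 6, 8)

Start at 1 and follow images: 1 → 5 → 3 → 7 → 2 → 4 → 6 → 8 → 1, giving the cycle (1, 5, 3, 7, 2, 4, 6, 8).
Continuing from each remaining unvisited element yields (1, 5, 3, 7, 2, 4, 6, 8).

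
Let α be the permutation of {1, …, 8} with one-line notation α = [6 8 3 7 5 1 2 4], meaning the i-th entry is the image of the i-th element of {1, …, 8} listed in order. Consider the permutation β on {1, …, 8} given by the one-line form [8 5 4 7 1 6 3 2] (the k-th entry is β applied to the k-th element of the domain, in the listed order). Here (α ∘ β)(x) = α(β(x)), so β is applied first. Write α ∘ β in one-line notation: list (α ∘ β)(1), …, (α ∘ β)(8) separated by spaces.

(α ∘ β)(x) = α(β(x)). Computing each image: α(β(1)) = α(8) = 4, α(β(2)) = α(5) = 5, α(β(3)) = α(4) = 7, α(β(4)) = α(7) = 2, α(β(5)) = α(1) = 6, α(β(6)) = α(6) = 1, α(β(7)) = α(3) = 3, α(β(8)) = α(2) = 8.
Hence α ∘ β = [4 5 7 2 6 1 3 8].

4 5 7 2 6 1 3 8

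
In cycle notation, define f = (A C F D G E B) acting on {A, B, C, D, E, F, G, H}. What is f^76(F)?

F lies in the 7-cycle (A C F D G E B).
On a 7-cycle, f^7 is the identity, so f^76 = f^6 there (76 ≡ 6 mod 7).
Stepping 6 places around the cycle: F → D → G → E → B → A → C.

C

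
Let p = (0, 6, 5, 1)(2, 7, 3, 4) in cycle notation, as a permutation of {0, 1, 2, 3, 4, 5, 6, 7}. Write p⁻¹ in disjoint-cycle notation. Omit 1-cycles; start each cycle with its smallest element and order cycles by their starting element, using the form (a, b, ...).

If p sends a → b within a cycle, p⁻¹ sends b → a; equivalently, reverse each cycle.
Reversing each cycle of p and rotating so the smallest element leads gives (0, 1, 5, 6)(2, 4, 3, 7).

(0, 1, 5, 6)(2, 4, 3, 7)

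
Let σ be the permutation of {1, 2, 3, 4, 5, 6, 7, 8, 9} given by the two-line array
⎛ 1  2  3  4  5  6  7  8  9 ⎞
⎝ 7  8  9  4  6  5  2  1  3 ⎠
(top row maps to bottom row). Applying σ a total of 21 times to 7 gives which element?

2

Tracing 7 → 2 → … returns to 7 after 4 steps, so 7 lies in a 4-cycle (1 7 2 8).
On a 4-cycle, σ^4 is the identity, so σ^21 = σ^1 there (21 ≡ 1 mod 4).
Stepping 1 place around the cycle: 7 → 2.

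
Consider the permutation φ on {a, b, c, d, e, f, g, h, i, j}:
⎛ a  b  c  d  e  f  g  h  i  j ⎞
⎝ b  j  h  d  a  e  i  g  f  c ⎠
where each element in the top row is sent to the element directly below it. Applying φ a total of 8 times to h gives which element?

c

Tracing h → g → … returns to h after 9 steps, so h lies in a 9-cycle (a, b, j, c, h, g, i, f, e).
Stepping 8 places around the cycle: h → g → i → f → e → a → b → j → c.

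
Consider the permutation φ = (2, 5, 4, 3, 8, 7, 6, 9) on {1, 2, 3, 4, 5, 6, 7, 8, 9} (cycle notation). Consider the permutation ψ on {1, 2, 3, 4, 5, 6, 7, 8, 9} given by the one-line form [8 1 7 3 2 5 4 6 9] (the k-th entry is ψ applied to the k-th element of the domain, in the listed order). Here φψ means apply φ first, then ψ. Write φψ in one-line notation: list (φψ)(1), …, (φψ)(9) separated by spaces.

8 2 6 7 3 9 5 4 1

For each element, apply φ then ψ: 1 → 1 → 8; 2 → 5 → 2; 3 → 8 → 6; 4 → 3 → 7; 5 → 4 → 3; 6 → 9 → 9; 7 → 6 → 5; 8 → 7 → 4; 9 → 2 → 1.
Collecting the images, φψ = [8 2 6 7 3 9 5 4 1].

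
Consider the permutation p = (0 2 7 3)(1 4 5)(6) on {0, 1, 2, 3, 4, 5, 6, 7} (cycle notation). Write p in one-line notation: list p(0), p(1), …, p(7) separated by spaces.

2 4 7 0 5 1 6 3

Image by image: 0↦2, 1↦4, 2↦7, 3↦0, 4↦5, 5↦1, 6↦6, 7↦3.
Listing these in domain order gives 2 4 7 0 5 1 6 3.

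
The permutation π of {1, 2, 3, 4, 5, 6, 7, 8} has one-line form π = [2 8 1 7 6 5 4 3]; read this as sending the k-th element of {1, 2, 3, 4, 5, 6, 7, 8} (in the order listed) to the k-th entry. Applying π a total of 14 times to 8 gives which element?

1

Tracing 8 → 3 → … returns to 8 after 4 steps, so 8 lies in a 4-cycle (1 2 8 3).
Powers repeat with period 4 on this cycle, and 14 mod 4 = 2, so π^14(8) = π^2(8).
Stepping 2 places around the cycle: 8 → 3 → 1.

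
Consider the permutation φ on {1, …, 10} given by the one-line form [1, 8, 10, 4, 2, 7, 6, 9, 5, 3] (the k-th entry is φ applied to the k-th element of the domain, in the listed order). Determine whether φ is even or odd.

odd

In disjoint-cycle form the cycle lengths are 4, 2, 2, 1, 1.
A cycle is odd iff its length is even; φ has 3 even-length cycles, so sgn(φ) = (−1)^3 and φ is odd.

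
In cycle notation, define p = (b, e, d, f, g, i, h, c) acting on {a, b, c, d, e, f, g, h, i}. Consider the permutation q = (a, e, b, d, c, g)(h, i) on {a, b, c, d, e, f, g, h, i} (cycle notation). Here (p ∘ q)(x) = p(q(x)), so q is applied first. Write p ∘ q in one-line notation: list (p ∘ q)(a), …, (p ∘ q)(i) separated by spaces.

(p ∘ q)(x) = p(q(x)). Computing each image: p(q(a)) = p(e) = d, p(q(b)) = p(d) = f, p(q(c)) = p(g) = i, p(q(d)) = p(c) = b, p(q(e)) = p(b) = e, p(q(f)) = p(f) = g, p(q(g)) = p(a) = a, p(q(h)) = p(i) = h, p(q(i)) = p(h) = c.
Hence p ∘ q = [d f i b e g a h c].

d f i b e g a h c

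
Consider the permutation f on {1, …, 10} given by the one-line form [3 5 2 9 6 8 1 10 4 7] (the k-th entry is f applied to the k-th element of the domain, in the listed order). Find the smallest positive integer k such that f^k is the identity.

8

The disjoint-cycle form of f has cycle lengths 8, 2.
The order of f is the least common multiple of its cycle lengths: lcm(8, 2) = 8.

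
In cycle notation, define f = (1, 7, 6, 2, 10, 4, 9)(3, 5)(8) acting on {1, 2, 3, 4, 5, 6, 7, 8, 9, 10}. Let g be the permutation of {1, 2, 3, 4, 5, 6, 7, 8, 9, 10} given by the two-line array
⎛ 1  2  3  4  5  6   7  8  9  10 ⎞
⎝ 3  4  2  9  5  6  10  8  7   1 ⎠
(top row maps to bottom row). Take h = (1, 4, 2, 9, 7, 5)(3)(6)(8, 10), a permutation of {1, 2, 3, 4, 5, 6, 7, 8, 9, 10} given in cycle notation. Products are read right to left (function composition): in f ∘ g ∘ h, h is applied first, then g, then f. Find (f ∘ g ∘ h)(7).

(f ∘ g ∘ h)(7) = f(g(h(7))). h(7) = 5, then g(5) = 5, then f(5) = 3, so the result is 3.

3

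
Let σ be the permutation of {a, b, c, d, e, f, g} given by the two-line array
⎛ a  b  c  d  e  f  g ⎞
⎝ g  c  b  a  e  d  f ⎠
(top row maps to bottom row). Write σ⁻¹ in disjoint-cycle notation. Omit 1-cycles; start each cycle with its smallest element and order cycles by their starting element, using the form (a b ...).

First write σ in disjoint cycles: (a g f d)(b c).
Reversing each cycle (and rotating so the smallest element leads) gives σ⁻¹ = (a d f g)(b c).

(a d f g)(b c)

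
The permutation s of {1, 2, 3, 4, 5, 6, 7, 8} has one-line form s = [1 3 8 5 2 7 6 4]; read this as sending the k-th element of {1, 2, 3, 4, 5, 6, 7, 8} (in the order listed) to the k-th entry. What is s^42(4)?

Tracing 4 → 5 → … returns to 4 after 5 steps, so 4 lies in a 5-cycle (2 3 8 4 5).
Since the cycle has length 5, s^42 acts on it the same as s^2 (42 mod 5 = 2).
Advancing 2 steps from 4: 4 → 5 → 2.

2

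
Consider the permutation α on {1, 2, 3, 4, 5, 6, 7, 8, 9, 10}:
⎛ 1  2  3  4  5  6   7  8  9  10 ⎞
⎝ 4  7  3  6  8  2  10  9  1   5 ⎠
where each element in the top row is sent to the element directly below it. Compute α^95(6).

Tracing 6 → 2 → … returns to 6 after 9 steps, so 6 lies in a 9-cycle (1, 4, 6, 2, 7, 10, 5, 8, 9).
On a 9-cycle, α^9 is the identity, so α^95 = α^5 there (95 ≡ 5 mod 9).
Advancing 5 steps from 6: 6 → 2 → 7 → 10 → 5 → 8.

8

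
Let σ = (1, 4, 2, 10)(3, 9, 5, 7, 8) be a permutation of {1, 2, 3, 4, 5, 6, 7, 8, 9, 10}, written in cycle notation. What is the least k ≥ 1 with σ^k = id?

20

The cycle type of σ is (5, 4, 1).
The order is lcm(5, 4) = 20.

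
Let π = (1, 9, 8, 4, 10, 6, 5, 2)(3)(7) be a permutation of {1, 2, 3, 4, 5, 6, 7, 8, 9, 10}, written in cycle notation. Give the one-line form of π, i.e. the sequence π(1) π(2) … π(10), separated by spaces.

Each element maps to the next entry in its cycle (wrapping to the front): 1↦9, 2↦1, 3↦3, 4↦10, 5↦2, 6↦5, 7↦7, 8↦4, 9↦8, 10↦6.
So the one-line form is 9 1 3 10 2 5 7 4 8 6.

9 1 3 10 2 5 7 4 8 6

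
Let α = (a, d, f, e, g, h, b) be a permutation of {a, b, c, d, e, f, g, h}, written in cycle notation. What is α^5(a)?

a lies in the 7-cycle (a, d, f, e, g, h, b).
Stepping 5 places around the cycle: a → d → f → e → g → h.

h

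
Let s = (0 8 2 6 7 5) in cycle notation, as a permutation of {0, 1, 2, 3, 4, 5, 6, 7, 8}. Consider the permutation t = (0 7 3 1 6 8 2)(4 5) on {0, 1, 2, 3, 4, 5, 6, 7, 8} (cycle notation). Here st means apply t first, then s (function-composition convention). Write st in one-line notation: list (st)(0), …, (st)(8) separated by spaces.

(st)(x) = s(t(x)). Computing each image: s(t(0)) = s(7) = 5, s(t(1)) = s(6) = 7, s(t(2)) = s(0) = 8, s(t(3)) = s(1) = 1, s(t(4)) = s(5) = 0, s(t(5)) = s(4) = 4, s(t(6)) = s(8) = 2, s(t(7)) = s(3) = 3, s(t(8)) = s(2) = 6.
Hence st = [5 7 8 1 0 4 2 3 6].

5 7 8 1 0 4 2 3 6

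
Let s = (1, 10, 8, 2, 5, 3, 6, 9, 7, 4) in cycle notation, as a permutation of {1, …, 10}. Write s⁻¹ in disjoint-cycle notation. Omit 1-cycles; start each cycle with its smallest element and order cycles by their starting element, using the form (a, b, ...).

(1, 4, 7, 9, 6, 3, 5, 2, 8, 10)

The inverse reverses each cycle.
Reversing each cycle of s and rotating so the smallest element leads gives (1, 4, 7, 9, 6, 3, 5, 2, 8, 10).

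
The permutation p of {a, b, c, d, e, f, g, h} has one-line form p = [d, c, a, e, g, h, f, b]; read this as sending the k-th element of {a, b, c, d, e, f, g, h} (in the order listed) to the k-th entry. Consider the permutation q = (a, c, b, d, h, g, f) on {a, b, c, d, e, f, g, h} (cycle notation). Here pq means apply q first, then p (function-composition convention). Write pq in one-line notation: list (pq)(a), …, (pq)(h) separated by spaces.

(pq)(x) = p(q(x)). Computing each image: p(q(a)) = p(c) = a, p(q(b)) = p(d) = e, p(q(c)) = p(b) = c, p(q(d)) = p(h) = b, p(q(e)) = p(e) = g, p(q(f)) = p(a) = d, p(q(g)) = p(f) = h, p(q(h)) = p(g) = f.
Hence pq = [a e c b g d h f].

a e c b g d h f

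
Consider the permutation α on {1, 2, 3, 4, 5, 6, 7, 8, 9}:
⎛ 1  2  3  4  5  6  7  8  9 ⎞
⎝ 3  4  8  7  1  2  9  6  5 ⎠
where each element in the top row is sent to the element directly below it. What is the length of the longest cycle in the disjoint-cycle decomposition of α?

9

Decomposing into disjoint cycles gives (1 3 8 6 2 4 7 9 5); the longest has length 9.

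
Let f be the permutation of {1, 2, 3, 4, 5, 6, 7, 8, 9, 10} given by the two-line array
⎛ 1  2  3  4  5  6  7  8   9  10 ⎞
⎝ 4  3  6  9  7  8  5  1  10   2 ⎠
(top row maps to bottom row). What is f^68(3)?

4

Tracing 3 → 6 → … returns to 3 after 8 steps, so 3 lies in an 8-cycle (1 4 9 10 2 3 6 8).
Since the cycle has length 8, f^68 acts on it the same as f^4 (68 mod 8 = 4).
Stepping 4 places around the cycle: 3 → 6 → 8 → 1 → 4.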